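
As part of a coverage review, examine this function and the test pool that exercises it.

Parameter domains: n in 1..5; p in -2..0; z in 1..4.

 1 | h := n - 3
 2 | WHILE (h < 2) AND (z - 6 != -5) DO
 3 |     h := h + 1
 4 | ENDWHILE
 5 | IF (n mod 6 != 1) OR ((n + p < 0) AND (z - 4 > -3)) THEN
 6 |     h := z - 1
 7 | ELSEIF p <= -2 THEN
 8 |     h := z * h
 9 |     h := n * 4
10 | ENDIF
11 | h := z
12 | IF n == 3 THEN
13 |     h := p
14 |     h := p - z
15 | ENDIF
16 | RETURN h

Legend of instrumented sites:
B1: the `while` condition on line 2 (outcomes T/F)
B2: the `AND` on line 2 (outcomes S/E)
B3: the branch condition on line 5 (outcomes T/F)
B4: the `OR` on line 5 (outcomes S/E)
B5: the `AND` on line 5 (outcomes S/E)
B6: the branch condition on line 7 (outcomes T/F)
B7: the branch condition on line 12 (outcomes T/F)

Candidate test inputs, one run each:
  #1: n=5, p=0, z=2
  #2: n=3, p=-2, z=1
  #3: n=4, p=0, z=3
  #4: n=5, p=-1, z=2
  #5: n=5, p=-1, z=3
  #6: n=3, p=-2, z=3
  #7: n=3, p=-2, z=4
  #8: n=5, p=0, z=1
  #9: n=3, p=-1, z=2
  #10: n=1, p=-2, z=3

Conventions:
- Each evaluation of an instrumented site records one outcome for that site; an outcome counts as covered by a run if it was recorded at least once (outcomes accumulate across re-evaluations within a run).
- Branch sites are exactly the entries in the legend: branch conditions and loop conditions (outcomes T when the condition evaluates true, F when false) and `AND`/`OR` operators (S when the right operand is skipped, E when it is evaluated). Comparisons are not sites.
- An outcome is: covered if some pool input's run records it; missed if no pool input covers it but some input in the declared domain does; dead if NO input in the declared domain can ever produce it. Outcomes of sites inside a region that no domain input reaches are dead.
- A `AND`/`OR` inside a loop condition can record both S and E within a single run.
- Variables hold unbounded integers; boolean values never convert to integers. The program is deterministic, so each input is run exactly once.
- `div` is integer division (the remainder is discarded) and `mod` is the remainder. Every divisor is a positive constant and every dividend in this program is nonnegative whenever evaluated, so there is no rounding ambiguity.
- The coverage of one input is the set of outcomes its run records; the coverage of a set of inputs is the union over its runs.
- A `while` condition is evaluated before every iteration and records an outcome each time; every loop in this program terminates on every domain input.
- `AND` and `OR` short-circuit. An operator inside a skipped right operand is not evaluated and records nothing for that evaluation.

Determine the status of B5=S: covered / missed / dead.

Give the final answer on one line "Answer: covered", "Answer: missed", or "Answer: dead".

no pool input records B5=S
but domain input (n=1, p=-1, z=1) does record it -> reachable, so missed

Answer: missed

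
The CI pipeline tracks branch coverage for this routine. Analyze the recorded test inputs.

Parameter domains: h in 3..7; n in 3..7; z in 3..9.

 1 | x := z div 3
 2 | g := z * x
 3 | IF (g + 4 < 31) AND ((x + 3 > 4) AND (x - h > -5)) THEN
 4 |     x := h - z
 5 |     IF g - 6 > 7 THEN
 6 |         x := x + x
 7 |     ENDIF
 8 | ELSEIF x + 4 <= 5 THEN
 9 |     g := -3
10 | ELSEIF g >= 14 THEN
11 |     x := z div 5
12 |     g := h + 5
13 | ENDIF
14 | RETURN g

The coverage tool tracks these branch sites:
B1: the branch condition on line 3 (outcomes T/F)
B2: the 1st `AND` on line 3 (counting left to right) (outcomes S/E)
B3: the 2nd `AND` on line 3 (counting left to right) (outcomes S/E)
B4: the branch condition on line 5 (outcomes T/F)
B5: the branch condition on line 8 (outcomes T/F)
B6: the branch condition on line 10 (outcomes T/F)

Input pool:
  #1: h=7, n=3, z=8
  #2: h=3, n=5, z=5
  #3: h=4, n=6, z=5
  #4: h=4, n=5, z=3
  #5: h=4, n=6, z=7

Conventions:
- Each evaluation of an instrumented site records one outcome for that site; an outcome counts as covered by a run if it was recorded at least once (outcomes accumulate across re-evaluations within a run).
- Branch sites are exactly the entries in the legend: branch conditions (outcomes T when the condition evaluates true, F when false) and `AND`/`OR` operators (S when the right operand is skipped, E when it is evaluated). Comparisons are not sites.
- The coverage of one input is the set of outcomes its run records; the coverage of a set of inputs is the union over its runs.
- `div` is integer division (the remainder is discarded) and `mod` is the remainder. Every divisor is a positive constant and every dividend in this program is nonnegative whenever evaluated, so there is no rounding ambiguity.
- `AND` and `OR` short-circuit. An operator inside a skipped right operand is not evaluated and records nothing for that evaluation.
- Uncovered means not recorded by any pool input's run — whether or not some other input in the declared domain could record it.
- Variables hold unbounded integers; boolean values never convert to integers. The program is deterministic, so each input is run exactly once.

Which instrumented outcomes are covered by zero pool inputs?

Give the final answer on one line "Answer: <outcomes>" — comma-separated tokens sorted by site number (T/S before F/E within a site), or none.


input #1, h=7, n=3, z=8: outcomes B1=F, B2=E, B3=E, B5=F, B6=T
input #2, h=3, n=5, z=5: outcomes B1=F, B2=E, B3=S, B5=T
input #3, h=4, n=6, z=5: outcomes B1=F, B2=E, B3=S, B5=T
input #4, h=4, n=5, z=3: outcomes B1=F, B2=E, B3=S, B5=T
input #5, h=4, n=6, z=7: outcomes B1=T, B2=E, B3=E, B4=T
union over the pool: B1=T, B1=F, B2=E, B3=S, B3=E, B4=T, B5=T, B5=F, B6=T
uncovered (3 of 12): B2=S, B4=F, B6=F
Answer: B2=S, B4=F, B6=F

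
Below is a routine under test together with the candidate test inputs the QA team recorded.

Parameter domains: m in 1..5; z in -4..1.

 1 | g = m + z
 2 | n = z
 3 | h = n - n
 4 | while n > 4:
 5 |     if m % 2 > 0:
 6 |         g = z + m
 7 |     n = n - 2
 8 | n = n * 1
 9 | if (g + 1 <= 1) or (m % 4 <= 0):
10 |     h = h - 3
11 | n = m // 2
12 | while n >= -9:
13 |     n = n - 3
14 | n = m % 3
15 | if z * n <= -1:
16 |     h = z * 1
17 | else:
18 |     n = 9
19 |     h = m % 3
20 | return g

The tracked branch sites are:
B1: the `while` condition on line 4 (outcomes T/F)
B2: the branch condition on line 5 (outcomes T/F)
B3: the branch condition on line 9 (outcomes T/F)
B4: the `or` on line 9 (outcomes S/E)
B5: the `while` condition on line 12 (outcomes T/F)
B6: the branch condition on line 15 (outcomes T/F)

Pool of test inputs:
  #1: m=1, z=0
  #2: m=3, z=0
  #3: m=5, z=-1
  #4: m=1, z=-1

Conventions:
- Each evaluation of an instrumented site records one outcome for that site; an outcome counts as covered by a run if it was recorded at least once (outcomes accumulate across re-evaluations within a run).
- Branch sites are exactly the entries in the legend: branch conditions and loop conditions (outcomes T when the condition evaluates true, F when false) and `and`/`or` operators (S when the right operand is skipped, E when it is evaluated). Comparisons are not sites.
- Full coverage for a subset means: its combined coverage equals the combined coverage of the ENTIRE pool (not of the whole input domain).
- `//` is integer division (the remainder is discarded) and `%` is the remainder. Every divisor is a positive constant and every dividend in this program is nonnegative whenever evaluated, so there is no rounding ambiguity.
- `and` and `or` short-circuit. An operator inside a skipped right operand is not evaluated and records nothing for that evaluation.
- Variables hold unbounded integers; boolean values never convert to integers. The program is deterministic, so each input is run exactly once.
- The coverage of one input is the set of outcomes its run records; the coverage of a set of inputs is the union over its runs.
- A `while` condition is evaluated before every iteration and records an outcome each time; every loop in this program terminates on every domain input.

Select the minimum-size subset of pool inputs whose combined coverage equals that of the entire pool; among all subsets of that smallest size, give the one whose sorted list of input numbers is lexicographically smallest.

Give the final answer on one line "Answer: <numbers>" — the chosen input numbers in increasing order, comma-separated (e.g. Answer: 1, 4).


input #1, m=1, z=0: outcomes B1=F, B3=F, B4=E, B5=T, B5=F, B6=F
input #2, m=3, z=0: outcomes B1=F, B3=F, B4=E, B5=T, B5=F, B6=F
input #3, m=5, z=-1: outcomes B1=F, B3=F, B4=E, B5=T, B5=F, B6=T
input #4, m=1, z=-1: outcomes B1=F, B3=T, B4=S, B5=T, B5=F, B6=T
the full pool covers 9 outcomes: B1=F, B3=T, B3=F, B4=S, B4=E, B5=T, B5=F, B6=T, B6=F
size 1 is not enough: best union over all size-1 subsets is 6/9
at size 2, {1, 4} reaches all 9 outcomes; every lexicographically earlier size-2 subset fails
Answer: 1, 4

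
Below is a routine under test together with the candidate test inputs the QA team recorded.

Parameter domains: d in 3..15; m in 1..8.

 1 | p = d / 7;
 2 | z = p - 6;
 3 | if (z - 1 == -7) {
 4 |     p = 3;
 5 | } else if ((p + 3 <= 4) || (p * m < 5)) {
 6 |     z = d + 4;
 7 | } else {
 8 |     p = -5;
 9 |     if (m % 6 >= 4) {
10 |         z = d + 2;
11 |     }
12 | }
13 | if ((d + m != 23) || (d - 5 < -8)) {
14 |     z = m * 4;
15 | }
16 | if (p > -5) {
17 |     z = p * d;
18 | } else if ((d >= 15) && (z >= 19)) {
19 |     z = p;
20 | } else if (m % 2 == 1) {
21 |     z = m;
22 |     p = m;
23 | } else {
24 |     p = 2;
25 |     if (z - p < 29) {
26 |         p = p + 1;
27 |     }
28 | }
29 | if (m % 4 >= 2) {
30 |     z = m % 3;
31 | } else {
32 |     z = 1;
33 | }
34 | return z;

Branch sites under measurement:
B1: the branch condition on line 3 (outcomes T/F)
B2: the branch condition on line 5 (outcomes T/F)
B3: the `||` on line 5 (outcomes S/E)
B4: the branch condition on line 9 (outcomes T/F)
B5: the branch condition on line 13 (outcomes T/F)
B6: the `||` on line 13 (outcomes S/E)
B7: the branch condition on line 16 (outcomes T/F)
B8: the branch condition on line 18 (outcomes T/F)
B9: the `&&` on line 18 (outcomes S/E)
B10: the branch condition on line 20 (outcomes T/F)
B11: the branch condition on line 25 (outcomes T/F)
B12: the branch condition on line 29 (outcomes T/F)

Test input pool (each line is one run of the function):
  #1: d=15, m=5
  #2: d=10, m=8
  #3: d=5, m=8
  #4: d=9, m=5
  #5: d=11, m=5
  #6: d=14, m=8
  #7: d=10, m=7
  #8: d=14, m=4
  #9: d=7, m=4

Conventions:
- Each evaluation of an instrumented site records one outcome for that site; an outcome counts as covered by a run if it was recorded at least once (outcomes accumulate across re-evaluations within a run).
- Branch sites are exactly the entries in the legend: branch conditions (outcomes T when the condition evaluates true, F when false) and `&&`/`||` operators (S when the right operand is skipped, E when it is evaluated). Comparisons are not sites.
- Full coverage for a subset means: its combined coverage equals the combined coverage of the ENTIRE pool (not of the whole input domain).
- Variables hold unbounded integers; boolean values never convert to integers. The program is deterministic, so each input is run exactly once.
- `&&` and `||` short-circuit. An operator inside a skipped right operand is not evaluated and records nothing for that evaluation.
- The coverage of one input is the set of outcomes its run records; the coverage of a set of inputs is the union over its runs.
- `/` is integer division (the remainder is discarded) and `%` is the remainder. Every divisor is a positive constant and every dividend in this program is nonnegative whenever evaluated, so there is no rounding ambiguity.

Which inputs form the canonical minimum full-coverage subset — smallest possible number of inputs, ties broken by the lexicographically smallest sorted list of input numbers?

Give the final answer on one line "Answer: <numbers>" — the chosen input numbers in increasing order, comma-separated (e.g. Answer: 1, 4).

input #1, d=15, m=5: outcomes B1=F, B2=F, B3=E, B4=T, B5=T, B6=S, B7=F, B8=T, B9=E, B12=F
input #2, d=10, m=8: outcomes B1=F, B2=T, B3=S, B5=T, B6=S, B7=T, B12=F
input #3, d=5, m=8: outcomes B1=T, B5=T, B6=S, B7=T, B12=F
input #4, d=9, m=5: outcomes B1=F, B2=T, B3=S, B5=T, B6=S, B7=T, B12=F
input #5, d=11, m=5: outcomes B1=F, B2=T, B3=S, B5=T, B6=S, B7=T, B12=F
input #6, d=14, m=8: outcomes B1=F, B2=F, B3=E, B4=F, B5=T, B6=S, B7=F, B8=F, B9=S, B10=F, B11=F, B12=F
input #7, d=10, m=7: outcomes B1=F, B2=T, B3=S, B5=T, B6=S, B7=T, B12=T
input #8, d=14, m=4: outcomes B1=F, B2=F, B3=E, B4=T, B5=T, B6=S, B7=F, B8=F, B9=S, B10=F, B11=T, B12=F
input #9, d=7, m=4: outcomes B1=F, B2=T, B3=S, B5=T, B6=S, B7=T, B12=F
union over all inputs: B1=T, B1=F, B2=T, B2=F, B3=S, B3=E, B4=T, B4=F, B5=T, B6=S, B7=T, B7=F, B8=T, B8=F, B9=S, B9=E, B10=F, B11=T, B11=F, B12=T, B12=F (21 outcomes)
every size-1 subset falls short of the 21 outcomes (best: 12/21)
every size-2 subset falls short of the 21 outcomes (best: 16/21)
every size-3 subset falls short of the 21 outcomes (best: 19/21)
every size-4 subset falls short of the 21 outcomes (best: 20/21)
inputs {1, 3, 6, 7, 8} (size 5) cover everything; no size-5 subset with a lexicographically smaller index list covers all 21

Answer: 1, 3, 6, 7, 8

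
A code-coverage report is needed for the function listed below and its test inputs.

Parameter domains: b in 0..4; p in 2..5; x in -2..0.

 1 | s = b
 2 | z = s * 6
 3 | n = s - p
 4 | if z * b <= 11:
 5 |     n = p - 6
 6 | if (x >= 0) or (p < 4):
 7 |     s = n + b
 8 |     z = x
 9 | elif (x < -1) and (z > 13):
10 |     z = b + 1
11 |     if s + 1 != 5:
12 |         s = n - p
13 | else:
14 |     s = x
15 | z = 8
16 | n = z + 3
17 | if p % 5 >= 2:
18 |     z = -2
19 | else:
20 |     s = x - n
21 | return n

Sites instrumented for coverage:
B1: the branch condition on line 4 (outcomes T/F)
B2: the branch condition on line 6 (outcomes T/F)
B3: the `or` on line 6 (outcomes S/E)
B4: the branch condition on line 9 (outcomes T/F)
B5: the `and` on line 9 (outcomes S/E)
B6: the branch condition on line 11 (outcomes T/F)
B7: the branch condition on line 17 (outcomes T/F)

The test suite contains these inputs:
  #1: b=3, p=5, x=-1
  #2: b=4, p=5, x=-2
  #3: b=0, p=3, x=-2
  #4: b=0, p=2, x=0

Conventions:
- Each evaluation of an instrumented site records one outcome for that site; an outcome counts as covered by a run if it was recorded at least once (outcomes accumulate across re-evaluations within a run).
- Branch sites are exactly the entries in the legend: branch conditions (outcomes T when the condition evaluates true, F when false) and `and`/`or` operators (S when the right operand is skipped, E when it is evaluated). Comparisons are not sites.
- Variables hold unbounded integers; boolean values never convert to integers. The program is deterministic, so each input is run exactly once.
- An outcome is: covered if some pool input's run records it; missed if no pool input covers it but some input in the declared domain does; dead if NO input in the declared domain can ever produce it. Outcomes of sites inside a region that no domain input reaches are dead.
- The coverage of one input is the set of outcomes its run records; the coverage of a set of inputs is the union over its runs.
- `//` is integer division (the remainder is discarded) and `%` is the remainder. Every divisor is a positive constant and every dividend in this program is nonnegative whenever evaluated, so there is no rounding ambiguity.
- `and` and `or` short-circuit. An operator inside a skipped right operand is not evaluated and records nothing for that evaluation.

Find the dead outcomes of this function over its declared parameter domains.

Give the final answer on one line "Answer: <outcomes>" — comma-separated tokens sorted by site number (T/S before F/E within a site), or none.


sweeping the full domain (60 inputs) for each outcome:
  reachable outcomes have witnesses, e.g. B1=T (e.g. b=0, p=2, x=-2), B1=F (e.g. b=2, p=2, x=-2), B2=T (e.g. b=0, p=2, x=-2), B2=F (e.g. b=0, p=4, x=-2)
Answer: none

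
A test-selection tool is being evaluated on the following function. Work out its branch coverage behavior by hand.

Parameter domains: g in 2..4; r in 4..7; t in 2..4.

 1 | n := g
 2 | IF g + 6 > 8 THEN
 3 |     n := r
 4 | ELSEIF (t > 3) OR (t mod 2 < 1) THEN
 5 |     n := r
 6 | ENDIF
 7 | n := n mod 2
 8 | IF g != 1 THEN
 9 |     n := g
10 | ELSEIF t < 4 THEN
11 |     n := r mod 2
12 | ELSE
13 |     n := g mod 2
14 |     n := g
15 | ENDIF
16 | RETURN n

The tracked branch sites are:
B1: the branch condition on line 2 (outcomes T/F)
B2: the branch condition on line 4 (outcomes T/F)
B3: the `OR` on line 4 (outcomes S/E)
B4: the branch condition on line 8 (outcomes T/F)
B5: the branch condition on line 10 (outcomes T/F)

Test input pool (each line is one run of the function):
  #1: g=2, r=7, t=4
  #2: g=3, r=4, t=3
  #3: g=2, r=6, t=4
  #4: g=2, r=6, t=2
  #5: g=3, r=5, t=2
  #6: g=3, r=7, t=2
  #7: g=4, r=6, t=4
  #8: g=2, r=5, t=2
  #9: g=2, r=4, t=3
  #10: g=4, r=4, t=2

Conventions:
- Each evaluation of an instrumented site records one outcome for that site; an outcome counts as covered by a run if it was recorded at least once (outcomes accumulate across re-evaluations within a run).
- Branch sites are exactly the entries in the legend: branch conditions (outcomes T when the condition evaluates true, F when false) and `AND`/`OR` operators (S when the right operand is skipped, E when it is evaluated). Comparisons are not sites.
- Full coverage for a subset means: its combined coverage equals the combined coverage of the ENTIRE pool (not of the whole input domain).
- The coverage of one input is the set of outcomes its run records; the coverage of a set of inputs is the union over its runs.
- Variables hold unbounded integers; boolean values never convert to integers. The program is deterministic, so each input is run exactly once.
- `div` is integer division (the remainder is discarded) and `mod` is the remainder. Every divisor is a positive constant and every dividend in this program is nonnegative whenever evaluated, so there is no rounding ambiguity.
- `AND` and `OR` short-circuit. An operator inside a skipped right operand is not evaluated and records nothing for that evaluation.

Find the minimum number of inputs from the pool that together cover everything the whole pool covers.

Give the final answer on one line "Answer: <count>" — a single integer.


run #1 (g=2, r=7, t=4) runs B1->F, B3->S, B2->T, B4->T; records B1=F, B2=T, B3=S, B4=T
run #2 (g=3, r=4, t=3) runs B1->T, B4->T; records B1=T, B4=T
run #3 (g=2, r=6, t=4) runs B1->F, B3->S, B2->T, B4->T; records B1=F, B2=T, B3=S, B4=T
run #4 (g=2, r=6, t=2) runs B1->F, B3->E, B2->T, B4->T; records B1=F, B2=T, B3=E, B4=T
run #5 (g=3, r=5, t=2) runs B1->T, B4->T; records B1=T, B4=T
run #6 (g=3, r=7, t=2) runs B1->T, B4->T; records B1=T, B4=T
run #7 (g=4, r=6, t=4) runs B1->T, B4->T; records B1=T, B4=T
run #8 (g=2, r=5, t=2) runs B1->F, B3->E, B2->T, B4->T; records B1=F, B2=T, B3=E, B4=T
run #9 (g=2, r=4, t=3) runs B1->F, B3->E, B2->F, B4->T; records B1=F, B2=F, B3=E, B4=T
run #10 (g=4, r=4, t=2) runs B1->T, B4->T; records B1=T, B4=T
together the pool reaches 7 outcomes: B1=T, B1=F, B2=T, B2=F, B3=S, B3=E, B4=T
size 1 is not enough: best union over all size-1 subsets is 4/7
size 2 is not enough: best union over all size-2 subsets is 6/7
inputs {1, 2, 9} (size 3) cover everything; no size-3 subset with a lexicographically smaller index list covers all 7
Answer: 3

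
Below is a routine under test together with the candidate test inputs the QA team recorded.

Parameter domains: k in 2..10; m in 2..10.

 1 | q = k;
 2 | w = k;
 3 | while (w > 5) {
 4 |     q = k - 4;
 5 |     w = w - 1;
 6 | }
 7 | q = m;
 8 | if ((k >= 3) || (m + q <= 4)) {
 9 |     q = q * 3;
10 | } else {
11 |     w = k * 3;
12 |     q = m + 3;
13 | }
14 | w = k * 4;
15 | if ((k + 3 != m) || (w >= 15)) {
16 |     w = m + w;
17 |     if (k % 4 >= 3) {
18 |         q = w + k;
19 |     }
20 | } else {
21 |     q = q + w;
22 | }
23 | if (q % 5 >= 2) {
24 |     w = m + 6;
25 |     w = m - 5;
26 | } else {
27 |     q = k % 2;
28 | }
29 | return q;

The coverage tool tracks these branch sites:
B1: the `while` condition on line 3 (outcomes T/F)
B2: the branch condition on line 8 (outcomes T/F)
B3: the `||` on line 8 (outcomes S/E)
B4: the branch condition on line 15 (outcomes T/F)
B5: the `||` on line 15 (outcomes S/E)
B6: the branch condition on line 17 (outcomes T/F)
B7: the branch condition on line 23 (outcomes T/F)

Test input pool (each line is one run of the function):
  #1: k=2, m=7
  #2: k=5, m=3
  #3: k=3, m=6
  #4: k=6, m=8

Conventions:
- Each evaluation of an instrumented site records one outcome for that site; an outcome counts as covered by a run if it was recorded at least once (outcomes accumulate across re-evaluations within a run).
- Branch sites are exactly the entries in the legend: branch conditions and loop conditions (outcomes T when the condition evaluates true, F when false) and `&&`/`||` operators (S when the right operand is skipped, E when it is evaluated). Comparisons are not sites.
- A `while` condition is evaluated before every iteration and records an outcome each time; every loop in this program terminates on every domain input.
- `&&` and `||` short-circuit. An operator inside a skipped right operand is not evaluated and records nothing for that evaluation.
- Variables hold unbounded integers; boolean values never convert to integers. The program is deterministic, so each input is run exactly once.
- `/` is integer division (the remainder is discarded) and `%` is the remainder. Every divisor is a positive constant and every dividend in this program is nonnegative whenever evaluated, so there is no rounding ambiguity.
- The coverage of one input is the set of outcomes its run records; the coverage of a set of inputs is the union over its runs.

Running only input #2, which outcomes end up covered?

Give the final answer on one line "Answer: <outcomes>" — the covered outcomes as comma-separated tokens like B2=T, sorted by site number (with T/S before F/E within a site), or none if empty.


Simulating input #2 (k=5, m=3) step by step:
  B1->F, B3->S, B2->T, B5->S, B4->T, B6->F, B7->T
collecting distinct outcomes: B1=F, B2=T, B3=S, B4=T, B5=S, B6=F, B7=T
Answer: B1=F, B2=T, B3=S, B4=T, B5=S, B6=F, B7=T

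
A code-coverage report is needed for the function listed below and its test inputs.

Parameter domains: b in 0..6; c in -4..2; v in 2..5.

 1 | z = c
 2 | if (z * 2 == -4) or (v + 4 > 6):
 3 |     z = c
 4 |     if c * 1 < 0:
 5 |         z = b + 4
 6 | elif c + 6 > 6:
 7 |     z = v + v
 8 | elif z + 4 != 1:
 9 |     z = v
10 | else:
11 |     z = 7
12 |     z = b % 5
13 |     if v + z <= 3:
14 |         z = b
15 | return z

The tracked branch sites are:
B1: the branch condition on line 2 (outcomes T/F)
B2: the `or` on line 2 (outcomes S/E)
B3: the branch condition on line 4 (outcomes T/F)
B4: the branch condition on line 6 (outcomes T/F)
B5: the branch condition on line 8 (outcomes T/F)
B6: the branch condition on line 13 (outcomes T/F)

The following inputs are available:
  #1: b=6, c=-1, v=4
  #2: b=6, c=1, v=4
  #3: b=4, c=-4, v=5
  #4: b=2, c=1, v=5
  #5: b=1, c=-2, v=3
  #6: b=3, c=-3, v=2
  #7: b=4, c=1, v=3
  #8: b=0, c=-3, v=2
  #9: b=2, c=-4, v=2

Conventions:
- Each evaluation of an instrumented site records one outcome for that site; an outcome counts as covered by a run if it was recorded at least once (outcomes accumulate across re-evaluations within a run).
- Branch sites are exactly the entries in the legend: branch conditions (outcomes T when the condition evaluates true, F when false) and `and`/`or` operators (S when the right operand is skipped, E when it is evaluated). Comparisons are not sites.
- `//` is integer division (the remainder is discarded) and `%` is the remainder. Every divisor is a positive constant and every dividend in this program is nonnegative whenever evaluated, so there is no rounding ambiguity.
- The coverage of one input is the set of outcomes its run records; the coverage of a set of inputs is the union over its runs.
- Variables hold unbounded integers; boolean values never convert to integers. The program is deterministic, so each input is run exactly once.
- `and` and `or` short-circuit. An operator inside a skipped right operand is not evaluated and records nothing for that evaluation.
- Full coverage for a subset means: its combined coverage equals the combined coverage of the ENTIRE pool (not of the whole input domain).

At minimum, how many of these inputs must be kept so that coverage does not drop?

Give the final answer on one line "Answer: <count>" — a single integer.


test 1 (b=6, c=-1, v=4) fires B2->E, B1->T, B3->T; hits B1=T, B2=E, B3=T
test 2 (b=6, c=1, v=4) fires B2->E, B1->T, B3->F; hits B1=T, B2=E, B3=F
test 3 (b=4, c=-4, v=5) fires B2->E, B1->T, B3->T; hits B1=T, B2=E, B3=T
test 4 (b=2, c=1, v=5) fires B2->E, B1->T, B3->F; hits B1=T, B2=E, B3=F
test 5 (b=1, c=-2, v=3) fires B2->S, B1->T, B3->T; hits B1=T, B2=S, B3=T
test 6 (b=3, c=-3, v=2) fires B2->E, B1->F, B4->F, B5->F, B6->F; hits B1=F, B2=E, B4=F, B5=F, B6=F
test 7 (b=4, c=1, v=3) fires B2->E, B1->T, B3->F; hits B1=T, B2=E, B3=F
test 8 (b=0, c=-3, v=2) fires B2->E, B1->F, B4->F, B5->F, B6->T; hits B1=F, B2=E, B4=F, B5=F, B6=T
test 9 (b=2, c=-4, v=2) fires B2->E, B1->F, B4->F, B5->T; hits B1=F, B2=E, B4=F, B5=T
together the pool reaches 11 outcomes: B1=T, B1=F, B2=S, B2=E, B3=T, B3=F, B4=F, B5=T, B5=F, B6=T, B6=F
checked all size-1 subsets: none covers 11 outcomes (max 5/11)
checked all size-2 subsets: none covers 11 outcomes (max 8/11)
checked all size-3 subsets: none covers 11 outcomes (max 9/11)
checked all size-4 subsets: none covers 11 outcomes (max 10/11)
inputs {2, 5, 6, 8, 9} (size 5) cover everything; no size-5 subset with a lexicographically smaller index list covers all 11
Answer: 5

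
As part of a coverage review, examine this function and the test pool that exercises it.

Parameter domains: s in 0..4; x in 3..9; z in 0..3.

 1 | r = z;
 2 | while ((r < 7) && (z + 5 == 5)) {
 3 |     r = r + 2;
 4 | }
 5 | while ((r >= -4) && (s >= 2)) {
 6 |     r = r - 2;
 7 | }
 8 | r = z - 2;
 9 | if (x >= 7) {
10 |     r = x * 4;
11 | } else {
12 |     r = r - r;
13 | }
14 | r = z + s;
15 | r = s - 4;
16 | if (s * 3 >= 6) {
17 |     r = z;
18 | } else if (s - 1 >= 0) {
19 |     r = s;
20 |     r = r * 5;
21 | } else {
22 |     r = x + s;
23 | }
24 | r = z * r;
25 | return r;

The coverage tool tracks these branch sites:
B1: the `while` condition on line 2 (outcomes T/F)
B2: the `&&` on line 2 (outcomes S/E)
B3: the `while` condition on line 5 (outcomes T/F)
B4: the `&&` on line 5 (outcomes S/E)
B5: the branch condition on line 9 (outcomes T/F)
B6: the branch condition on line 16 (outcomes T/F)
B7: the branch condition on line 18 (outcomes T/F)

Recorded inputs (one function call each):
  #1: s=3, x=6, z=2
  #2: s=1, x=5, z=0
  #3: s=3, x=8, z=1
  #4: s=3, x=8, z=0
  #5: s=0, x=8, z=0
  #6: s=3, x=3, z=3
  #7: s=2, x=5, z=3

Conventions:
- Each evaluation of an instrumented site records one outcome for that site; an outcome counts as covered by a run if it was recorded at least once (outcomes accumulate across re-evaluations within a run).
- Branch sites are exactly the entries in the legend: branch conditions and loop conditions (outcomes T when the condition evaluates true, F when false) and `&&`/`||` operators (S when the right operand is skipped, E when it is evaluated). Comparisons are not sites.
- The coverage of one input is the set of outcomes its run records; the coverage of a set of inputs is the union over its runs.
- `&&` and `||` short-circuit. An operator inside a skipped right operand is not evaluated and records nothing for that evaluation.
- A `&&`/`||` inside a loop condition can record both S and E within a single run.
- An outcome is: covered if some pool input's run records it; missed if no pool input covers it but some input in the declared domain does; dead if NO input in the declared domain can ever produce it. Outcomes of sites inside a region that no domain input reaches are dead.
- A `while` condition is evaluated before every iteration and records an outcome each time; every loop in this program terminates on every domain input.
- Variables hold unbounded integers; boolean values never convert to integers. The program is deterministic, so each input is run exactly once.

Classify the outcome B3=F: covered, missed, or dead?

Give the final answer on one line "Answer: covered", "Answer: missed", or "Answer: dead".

B3=F is recorded by pool input(s) 1, 2, 3, 4, 5, 6, 7 -> covered

Answer: covered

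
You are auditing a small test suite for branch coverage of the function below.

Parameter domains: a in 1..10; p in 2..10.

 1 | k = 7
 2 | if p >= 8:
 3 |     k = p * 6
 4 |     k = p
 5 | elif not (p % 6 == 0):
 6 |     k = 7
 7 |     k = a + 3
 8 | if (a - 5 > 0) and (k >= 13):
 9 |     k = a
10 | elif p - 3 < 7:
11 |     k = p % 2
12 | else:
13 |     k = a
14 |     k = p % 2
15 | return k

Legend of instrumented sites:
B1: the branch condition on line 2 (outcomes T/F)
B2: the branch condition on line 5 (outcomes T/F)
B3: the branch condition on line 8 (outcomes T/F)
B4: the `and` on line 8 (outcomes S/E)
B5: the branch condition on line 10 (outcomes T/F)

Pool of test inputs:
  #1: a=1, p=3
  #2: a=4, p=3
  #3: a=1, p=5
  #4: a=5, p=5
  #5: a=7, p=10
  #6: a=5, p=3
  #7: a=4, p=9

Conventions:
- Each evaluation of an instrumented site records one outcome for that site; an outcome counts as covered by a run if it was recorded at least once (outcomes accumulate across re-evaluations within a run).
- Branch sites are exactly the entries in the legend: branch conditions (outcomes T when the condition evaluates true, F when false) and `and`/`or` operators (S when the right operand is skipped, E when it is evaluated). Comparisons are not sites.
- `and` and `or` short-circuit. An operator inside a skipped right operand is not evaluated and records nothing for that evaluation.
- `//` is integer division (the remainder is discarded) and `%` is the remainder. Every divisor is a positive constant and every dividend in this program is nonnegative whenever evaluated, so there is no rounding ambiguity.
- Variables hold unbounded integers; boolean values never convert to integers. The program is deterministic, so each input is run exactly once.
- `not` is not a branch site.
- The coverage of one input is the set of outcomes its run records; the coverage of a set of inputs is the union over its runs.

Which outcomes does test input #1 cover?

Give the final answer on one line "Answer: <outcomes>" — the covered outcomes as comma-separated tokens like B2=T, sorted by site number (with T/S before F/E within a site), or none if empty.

Running input #1 (a=1, p=3), event by event:
  B1->F, B2->T, B4->S, B3->F, B5->T
deduplicating events, the covered set is: B1=F, B2=T, B3=F, B4=S, B5=T

Answer: B1=F, B2=T, B3=F, B4=S, B5=T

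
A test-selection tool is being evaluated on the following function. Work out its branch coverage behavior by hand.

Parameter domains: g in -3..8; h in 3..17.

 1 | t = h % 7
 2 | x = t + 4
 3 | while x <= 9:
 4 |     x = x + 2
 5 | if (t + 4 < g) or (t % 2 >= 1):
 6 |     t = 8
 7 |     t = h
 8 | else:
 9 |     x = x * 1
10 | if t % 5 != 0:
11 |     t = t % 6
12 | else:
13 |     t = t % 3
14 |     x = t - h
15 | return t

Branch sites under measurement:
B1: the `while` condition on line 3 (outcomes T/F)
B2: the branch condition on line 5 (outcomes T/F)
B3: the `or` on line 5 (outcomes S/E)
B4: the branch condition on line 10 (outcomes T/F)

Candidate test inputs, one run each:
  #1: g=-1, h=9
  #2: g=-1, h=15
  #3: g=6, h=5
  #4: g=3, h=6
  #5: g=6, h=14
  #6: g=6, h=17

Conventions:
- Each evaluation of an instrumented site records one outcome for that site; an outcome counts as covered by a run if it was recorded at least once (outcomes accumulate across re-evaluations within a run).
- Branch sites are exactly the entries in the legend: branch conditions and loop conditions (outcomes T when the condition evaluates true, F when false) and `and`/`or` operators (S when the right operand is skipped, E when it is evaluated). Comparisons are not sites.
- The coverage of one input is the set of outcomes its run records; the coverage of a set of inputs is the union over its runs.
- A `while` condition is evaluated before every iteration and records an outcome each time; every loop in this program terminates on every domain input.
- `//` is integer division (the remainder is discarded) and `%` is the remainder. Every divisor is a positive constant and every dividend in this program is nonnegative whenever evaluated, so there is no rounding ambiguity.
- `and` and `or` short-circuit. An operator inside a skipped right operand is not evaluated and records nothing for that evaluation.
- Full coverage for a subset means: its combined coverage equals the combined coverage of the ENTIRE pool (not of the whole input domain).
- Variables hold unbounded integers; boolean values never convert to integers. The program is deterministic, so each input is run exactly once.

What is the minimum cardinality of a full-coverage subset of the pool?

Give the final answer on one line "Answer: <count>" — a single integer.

#1 (g=-1, h=9) -> B1->T, B1->T, B1->F, B3->E, B2->F, B4->T; covered: B1=T, B1=F, B2=F, B3=E, B4=T
#2 (g=-1, h=15) -> B1->T, B1->T, B1->T, B1->F, B3->E, B2->T, B4->F; covered: B1=T, B1=F, B2=T, B3=E, B4=F
#3 (g=6, h=5) -> B1->T, B1->F, B3->E, B2->T, B4->F; covered: B1=T, B1=F, B2=T, B3=E, B4=F
#4 (g=3, h=6) -> B1->F, B3->E, B2->F, B4->T; covered: B1=F, B2=F, B3=E, B4=T
#5 (g=6, h=14) -> B1->T, B1->T, B1->T, B1->F, B3->S, B2->T, B4->T; covered: B1=T, B1=F, B2=T, B3=S, B4=T
#6 (g=6, h=17) -> B1->T, B1->T, B1->F, B3->E, B2->T, B4->T; covered: B1=T, B1=F, B2=T, B3=E, B4=T
the full pool covers 8 outcomes: B1=T, B1=F, B2=T, B2=F, B3=S, B3=E, B4=T, B4=F
no size-1 subset reaches all 8 outcomes (best union: 5/8)
no size-2 subset reaches all 8 outcomes (best union: 7/8)
the canonical winner is {1, 2, 5}: size 3, full 8-outcome coverage, earliest index list among size-3 covers

Answer: 3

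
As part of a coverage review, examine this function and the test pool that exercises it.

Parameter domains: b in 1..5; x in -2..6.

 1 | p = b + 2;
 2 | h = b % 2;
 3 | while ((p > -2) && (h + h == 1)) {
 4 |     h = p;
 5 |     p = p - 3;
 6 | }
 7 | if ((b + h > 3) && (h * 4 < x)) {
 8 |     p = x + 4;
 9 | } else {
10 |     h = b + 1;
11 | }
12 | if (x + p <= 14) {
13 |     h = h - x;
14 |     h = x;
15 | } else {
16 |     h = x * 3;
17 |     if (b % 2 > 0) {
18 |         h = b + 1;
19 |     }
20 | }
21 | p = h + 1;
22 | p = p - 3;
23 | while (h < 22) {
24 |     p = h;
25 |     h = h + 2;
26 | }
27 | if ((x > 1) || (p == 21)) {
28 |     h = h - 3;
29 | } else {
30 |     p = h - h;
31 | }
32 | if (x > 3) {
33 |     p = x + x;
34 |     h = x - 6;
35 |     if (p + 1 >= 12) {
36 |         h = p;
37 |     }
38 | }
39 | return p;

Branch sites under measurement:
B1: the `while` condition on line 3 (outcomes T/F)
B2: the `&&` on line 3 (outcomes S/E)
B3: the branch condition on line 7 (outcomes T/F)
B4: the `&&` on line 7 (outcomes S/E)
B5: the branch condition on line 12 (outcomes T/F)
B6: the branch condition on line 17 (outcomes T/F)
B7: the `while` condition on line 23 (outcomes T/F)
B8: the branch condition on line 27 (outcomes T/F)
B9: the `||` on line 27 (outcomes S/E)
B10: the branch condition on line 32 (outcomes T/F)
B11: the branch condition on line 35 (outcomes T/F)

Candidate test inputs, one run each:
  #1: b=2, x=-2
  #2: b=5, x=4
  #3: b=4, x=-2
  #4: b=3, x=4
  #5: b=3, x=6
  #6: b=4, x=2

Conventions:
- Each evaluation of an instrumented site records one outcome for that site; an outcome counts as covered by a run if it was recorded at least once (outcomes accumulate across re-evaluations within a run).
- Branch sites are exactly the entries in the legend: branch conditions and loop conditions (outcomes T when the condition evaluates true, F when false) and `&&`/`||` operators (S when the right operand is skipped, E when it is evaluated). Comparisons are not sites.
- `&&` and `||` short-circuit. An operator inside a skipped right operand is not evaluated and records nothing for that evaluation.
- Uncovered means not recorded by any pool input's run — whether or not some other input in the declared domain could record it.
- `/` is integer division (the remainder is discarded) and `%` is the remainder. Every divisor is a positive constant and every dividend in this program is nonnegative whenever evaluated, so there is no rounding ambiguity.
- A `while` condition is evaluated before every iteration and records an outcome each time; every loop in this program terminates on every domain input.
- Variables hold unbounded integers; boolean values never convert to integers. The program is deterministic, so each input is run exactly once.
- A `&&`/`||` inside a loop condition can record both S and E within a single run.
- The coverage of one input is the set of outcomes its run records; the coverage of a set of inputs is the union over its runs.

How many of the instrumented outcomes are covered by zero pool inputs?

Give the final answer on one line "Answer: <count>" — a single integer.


test 1 (b=2, x=-2) fires B2->E, B1->F, B4->S, B3->F, B5->T, B7->T, B7->T, B7->T, B7->T, B7->T, B7->T, B7->T, B7->T, B7->T, ...; hits B1=F, B2=E, B3=F, B4=S, B5=T, B7=T, B7=F, B8=F, B9=E, B10=F
test 2 (b=5, x=4) fires B2->E, B1->F, B4->E, B3->F, B5->T, B7->T, B7->T, B7->T, B7->T, B7->T, B7->T, B7->T, B7->T, B7->T, ...; hits B1=F, B2=E, B3=F, B4=E, B5=T, B7=T, B7=F, B8=T, B9=S, B10=T, B11=F
test 3 (b=4, x=-2) fires B2->E, B1->F, B4->E, B3->F, B5->T, B7->T, B7->T, B7->T, B7->T, B7->T, B7->T, B7->T, B7->T, B7->T, ...; hits B1=F, B2=E, B3=F, B4=E, B5=T, B7=T, B7=F, B8=F, B9=E, B10=F
test 4 (b=3, x=4) fires B2->E, B1->F, B4->E, B3->F, B5->T, B7->T, B7->T, B7->T, B7->T, B7->T, B7->T, B7->T, B7->T, B7->T, ...; hits B1=F, B2=E, B3=F, B4=E, B5=T, B7=T, B7=F, B8=T, B9=S, B10=T, B11=F
test 5 (b=3, x=6) fires B2->E, B1->F, B4->E, B3->T, B5->F, B6->T, B7->T, B7->T, B7->T, B7->T, B7->T, B7->T, B7->T, B7->T, ...; hits B1=F, B2=E, B3=T, B4=E, B5=F, B6=T, B7=T, B7=F, B8=T, B9=S, B10=T, B11=T
test 6 (b=4, x=2) fires B2->E, B1->F, B4->E, B3->T, B5->T, B7->T, B7->T, B7->T, B7->T, B7->T, B7->T, B7->T, B7->T, B7->T, ...; hits B1=F, B2=E, B3=T, B4=E, B5=T, B7=T, B7=F, B8=T, B9=S, B10=F
union over the pool: B1=F, B2=E, B3=T, B3=F, B4=S, B4=E, B5=T, B5=F, B6=T, B7=T, B7=F, B8=T, B8=F, B9=S, B9=E, B10=T, B10=F, B11=T, B11=F
uncovered (3 of 22): B1=T, B2=S, B6=F
Answer: 3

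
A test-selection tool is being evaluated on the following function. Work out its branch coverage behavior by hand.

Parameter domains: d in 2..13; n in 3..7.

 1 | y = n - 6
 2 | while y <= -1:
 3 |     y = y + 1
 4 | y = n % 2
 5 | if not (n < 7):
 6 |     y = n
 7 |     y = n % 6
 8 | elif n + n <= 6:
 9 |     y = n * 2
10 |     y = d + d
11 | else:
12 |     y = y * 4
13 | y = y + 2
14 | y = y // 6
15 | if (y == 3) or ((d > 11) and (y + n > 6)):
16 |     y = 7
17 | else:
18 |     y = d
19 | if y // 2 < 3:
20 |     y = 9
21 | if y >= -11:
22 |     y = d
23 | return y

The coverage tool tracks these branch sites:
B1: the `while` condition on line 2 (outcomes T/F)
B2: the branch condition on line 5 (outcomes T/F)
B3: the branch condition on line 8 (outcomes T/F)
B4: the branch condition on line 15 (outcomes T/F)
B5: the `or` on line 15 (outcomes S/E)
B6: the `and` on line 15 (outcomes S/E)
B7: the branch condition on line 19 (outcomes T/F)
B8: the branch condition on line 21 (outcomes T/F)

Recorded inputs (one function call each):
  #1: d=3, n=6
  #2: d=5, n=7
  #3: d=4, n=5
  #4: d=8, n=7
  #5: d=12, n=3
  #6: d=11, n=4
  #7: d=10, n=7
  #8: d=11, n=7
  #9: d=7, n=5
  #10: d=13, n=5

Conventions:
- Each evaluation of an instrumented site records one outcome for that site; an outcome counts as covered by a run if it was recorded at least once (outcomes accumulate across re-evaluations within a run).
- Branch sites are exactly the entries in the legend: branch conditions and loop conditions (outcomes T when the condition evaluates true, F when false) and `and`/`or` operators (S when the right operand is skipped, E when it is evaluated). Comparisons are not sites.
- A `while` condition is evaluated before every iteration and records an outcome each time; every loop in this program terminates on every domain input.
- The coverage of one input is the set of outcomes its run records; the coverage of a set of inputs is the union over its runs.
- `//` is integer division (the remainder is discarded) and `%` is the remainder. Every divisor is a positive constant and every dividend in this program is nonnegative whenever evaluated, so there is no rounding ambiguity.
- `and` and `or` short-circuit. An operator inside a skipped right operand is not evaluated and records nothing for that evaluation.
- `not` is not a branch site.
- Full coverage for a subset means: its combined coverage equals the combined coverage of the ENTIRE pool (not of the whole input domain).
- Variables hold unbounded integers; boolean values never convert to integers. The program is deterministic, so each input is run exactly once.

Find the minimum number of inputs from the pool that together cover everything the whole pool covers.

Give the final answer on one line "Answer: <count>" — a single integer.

test 1 (d=3, n=6) hits B1=F, B2=F, B3=F, B4=F, B5=E, B6=S, B7=T, B8=T
test 2 (d=5, n=7) hits B1=F, B2=T, B4=F, B5=E, B6=S, B7=T, B8=T
test 3 (d=4, n=5) hits B1=T, B1=F, B2=F, B3=F, B4=F, B5=E, B6=S, B7=T, B8=T
test 4 (d=8, n=7) hits B1=F, B2=T, B4=F, B5=E, B6=S, B7=F, B8=T
test 5 (d=12, n=3) hits B1=T, B1=F, B2=F, B3=T, B4=T, B5=E, B6=E, B7=F, B8=T
test 6 (d=11, n=4) hits B1=T, B1=F, B2=F, B3=F, B4=F, B5=E, B6=S, B7=F, B8=T
test 7 (d=10, n=7) hits B1=F, B2=T, B4=F, B5=E, B6=S, B7=F, B8=T
test 8 (d=11, n=7) hits B1=F, B2=T, B4=F, B5=E, B6=S, B7=F, B8=T
test 9 (d=7, n=5) hits B1=T, B1=F, B2=F, B3=F, B4=F, B5=E, B6=S, B7=F, B8=T
test 10 (d=13, n=5) hits B1=T, B1=F, B2=F, B3=F, B4=F, B5=E, B6=E, B7=F, B8=T
the full pool covers 14 outcomes: B1=T, B1=F, B2=T, B2=F, B3=T, B3=F, B4=T, B4=F, B5=E, B6=S, B6=E, B7=T, B7=F, B8=T
checked all size-1 subsets: none covers 14 outcomes (max 9/14)
checked all size-2 subsets: none covers 14 outcomes (max 13/14)
size 3: inputs {1, 2, 5} cover all 14 outcomes, and no lexicographically smaller subset of this size does

Answer: 3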